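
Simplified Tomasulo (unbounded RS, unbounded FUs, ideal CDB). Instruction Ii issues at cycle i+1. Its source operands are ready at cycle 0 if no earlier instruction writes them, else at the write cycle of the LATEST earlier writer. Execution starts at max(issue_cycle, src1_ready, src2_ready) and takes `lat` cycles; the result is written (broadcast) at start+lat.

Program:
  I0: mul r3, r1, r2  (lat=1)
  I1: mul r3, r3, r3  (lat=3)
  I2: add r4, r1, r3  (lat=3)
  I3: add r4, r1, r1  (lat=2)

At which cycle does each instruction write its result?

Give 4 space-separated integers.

I0 mul r3: issue@1 deps=(None,None) exec_start@1 write@2
I1 mul r3: issue@2 deps=(0,0) exec_start@2 write@5
I2 add r4: issue@3 deps=(None,1) exec_start@5 write@8
I3 add r4: issue@4 deps=(None,None) exec_start@4 write@6

Answer: 2 5 8 6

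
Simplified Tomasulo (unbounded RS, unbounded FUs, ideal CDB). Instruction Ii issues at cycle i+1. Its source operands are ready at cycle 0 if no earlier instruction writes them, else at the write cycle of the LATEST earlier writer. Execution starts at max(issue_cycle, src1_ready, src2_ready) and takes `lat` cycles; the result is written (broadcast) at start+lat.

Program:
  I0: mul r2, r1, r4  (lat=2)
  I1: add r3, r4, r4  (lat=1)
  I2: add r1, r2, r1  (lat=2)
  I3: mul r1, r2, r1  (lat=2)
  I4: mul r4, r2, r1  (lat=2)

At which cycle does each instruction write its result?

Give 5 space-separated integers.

Answer: 3 3 5 7 9

Derivation:
I0 mul r2: issue@1 deps=(None,None) exec_start@1 write@3
I1 add r3: issue@2 deps=(None,None) exec_start@2 write@3
I2 add r1: issue@3 deps=(0,None) exec_start@3 write@5
I3 mul r1: issue@4 deps=(0,2) exec_start@5 write@7
I4 mul r4: issue@5 deps=(0,3) exec_start@7 write@9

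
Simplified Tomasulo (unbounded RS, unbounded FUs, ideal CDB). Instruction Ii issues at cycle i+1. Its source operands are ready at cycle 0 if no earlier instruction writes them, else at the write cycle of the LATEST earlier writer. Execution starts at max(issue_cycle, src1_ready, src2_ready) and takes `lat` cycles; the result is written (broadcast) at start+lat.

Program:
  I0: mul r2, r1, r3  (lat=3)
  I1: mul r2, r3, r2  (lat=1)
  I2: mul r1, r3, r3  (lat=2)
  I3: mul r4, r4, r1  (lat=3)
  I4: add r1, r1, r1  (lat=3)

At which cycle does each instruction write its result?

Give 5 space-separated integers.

I0 mul r2: issue@1 deps=(None,None) exec_start@1 write@4
I1 mul r2: issue@2 deps=(None,0) exec_start@4 write@5
I2 mul r1: issue@3 deps=(None,None) exec_start@3 write@5
I3 mul r4: issue@4 deps=(None,2) exec_start@5 write@8
I4 add r1: issue@5 deps=(2,2) exec_start@5 write@8

Answer: 4 5 5 8 8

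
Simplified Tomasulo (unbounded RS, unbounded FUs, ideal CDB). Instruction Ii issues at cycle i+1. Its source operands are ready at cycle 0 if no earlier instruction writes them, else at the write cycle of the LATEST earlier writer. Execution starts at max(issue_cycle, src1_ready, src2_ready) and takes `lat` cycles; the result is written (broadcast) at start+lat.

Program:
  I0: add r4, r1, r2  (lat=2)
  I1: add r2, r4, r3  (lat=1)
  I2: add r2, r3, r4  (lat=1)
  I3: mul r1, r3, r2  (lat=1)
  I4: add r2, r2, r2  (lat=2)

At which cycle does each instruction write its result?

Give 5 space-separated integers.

Answer: 3 4 4 5 7

Derivation:
I0 add r4: issue@1 deps=(None,None) exec_start@1 write@3
I1 add r2: issue@2 deps=(0,None) exec_start@3 write@4
I2 add r2: issue@3 deps=(None,0) exec_start@3 write@4
I3 mul r1: issue@4 deps=(None,2) exec_start@4 write@5
I4 add r2: issue@5 deps=(2,2) exec_start@5 write@7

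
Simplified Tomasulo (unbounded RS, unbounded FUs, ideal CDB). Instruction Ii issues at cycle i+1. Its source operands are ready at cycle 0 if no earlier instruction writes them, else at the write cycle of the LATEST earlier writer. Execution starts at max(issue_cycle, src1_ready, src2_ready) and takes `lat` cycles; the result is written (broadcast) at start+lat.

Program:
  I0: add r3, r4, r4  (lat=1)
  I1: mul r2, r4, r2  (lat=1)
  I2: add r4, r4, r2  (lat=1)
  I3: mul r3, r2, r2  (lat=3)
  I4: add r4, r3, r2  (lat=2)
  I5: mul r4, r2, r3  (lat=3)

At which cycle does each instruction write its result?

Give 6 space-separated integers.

Answer: 2 3 4 7 9 10

Derivation:
I0 add r3: issue@1 deps=(None,None) exec_start@1 write@2
I1 mul r2: issue@2 deps=(None,None) exec_start@2 write@3
I2 add r4: issue@3 deps=(None,1) exec_start@3 write@4
I3 mul r3: issue@4 deps=(1,1) exec_start@4 write@7
I4 add r4: issue@5 deps=(3,1) exec_start@7 write@9
I5 mul r4: issue@6 deps=(1,3) exec_start@7 write@10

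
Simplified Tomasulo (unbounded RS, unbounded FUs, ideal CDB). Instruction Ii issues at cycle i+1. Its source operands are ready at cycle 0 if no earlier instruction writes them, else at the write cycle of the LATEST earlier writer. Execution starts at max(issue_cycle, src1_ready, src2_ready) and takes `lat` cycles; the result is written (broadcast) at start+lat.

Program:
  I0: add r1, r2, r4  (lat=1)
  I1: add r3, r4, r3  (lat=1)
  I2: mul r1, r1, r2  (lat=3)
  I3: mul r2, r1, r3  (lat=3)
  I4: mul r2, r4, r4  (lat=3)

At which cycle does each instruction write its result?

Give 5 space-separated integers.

Answer: 2 3 6 9 8

Derivation:
I0 add r1: issue@1 deps=(None,None) exec_start@1 write@2
I1 add r3: issue@2 deps=(None,None) exec_start@2 write@3
I2 mul r1: issue@3 deps=(0,None) exec_start@3 write@6
I3 mul r2: issue@4 deps=(2,1) exec_start@6 write@9
I4 mul r2: issue@5 deps=(None,None) exec_start@5 write@8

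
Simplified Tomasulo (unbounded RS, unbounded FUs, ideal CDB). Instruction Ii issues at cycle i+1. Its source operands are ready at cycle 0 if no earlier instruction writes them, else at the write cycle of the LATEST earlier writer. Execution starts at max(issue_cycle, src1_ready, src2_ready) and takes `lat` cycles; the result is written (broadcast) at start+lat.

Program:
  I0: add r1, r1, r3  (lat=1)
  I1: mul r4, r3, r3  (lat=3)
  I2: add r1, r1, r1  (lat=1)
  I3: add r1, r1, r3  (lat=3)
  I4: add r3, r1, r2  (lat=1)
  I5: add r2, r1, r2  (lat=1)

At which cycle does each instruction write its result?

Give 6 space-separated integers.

Answer: 2 5 4 7 8 8

Derivation:
I0 add r1: issue@1 deps=(None,None) exec_start@1 write@2
I1 mul r4: issue@2 deps=(None,None) exec_start@2 write@5
I2 add r1: issue@3 deps=(0,0) exec_start@3 write@4
I3 add r1: issue@4 deps=(2,None) exec_start@4 write@7
I4 add r3: issue@5 deps=(3,None) exec_start@7 write@8
I5 add r2: issue@6 deps=(3,None) exec_start@7 write@8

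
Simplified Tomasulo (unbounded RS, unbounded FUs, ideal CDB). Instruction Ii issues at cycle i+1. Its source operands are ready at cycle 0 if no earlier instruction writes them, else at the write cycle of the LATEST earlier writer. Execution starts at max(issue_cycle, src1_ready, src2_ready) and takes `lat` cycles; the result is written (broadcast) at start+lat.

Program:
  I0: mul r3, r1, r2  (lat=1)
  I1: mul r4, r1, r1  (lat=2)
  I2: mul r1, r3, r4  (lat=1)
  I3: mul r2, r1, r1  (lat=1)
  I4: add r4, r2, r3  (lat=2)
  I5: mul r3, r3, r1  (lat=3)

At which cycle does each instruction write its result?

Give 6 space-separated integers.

Answer: 2 4 5 6 8 9

Derivation:
I0 mul r3: issue@1 deps=(None,None) exec_start@1 write@2
I1 mul r4: issue@2 deps=(None,None) exec_start@2 write@4
I2 mul r1: issue@3 deps=(0,1) exec_start@4 write@5
I3 mul r2: issue@4 deps=(2,2) exec_start@5 write@6
I4 add r4: issue@5 deps=(3,0) exec_start@6 write@8
I5 mul r3: issue@6 deps=(0,2) exec_start@6 write@9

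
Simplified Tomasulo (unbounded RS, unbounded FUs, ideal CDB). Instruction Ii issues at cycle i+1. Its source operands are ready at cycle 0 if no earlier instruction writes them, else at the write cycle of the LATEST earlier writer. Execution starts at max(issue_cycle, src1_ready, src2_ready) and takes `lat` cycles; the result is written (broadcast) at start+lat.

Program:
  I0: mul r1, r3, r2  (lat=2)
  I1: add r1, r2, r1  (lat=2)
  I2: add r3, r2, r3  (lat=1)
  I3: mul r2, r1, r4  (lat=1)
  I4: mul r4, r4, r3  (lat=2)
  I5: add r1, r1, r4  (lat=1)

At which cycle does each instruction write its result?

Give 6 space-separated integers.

Answer: 3 5 4 6 7 8

Derivation:
I0 mul r1: issue@1 deps=(None,None) exec_start@1 write@3
I1 add r1: issue@2 deps=(None,0) exec_start@3 write@5
I2 add r3: issue@3 deps=(None,None) exec_start@3 write@4
I3 mul r2: issue@4 deps=(1,None) exec_start@5 write@6
I4 mul r4: issue@5 deps=(None,2) exec_start@5 write@7
I5 add r1: issue@6 deps=(1,4) exec_start@7 write@8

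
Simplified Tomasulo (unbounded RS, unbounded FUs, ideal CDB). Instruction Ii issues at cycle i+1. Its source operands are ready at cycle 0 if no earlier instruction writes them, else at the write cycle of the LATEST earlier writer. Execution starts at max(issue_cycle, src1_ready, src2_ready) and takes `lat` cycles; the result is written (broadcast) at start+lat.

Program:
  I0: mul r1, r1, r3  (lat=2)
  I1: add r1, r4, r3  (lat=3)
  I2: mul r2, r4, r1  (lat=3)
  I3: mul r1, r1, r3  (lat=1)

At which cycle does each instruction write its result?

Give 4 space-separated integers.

I0 mul r1: issue@1 deps=(None,None) exec_start@1 write@3
I1 add r1: issue@2 deps=(None,None) exec_start@2 write@5
I2 mul r2: issue@3 deps=(None,1) exec_start@5 write@8
I3 mul r1: issue@4 deps=(1,None) exec_start@5 write@6

Answer: 3 5 8 6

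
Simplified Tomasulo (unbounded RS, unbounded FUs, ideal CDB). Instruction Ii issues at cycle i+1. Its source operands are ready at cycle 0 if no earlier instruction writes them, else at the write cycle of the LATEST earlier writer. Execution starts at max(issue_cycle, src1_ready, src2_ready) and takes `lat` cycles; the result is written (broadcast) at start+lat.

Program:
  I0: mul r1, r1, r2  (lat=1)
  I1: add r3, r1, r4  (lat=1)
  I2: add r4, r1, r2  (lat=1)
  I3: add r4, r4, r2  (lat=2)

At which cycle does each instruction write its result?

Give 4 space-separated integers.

I0 mul r1: issue@1 deps=(None,None) exec_start@1 write@2
I1 add r3: issue@2 deps=(0,None) exec_start@2 write@3
I2 add r4: issue@3 deps=(0,None) exec_start@3 write@4
I3 add r4: issue@4 deps=(2,None) exec_start@4 write@6

Answer: 2 3 4 6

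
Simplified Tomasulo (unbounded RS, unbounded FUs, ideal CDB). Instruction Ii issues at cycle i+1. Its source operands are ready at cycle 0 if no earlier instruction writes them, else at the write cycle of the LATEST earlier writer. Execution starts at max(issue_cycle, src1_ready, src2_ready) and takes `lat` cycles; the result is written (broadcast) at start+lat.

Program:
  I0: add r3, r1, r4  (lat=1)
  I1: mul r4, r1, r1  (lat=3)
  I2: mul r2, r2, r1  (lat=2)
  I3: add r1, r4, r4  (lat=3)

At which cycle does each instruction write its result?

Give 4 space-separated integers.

I0 add r3: issue@1 deps=(None,None) exec_start@1 write@2
I1 mul r4: issue@2 deps=(None,None) exec_start@2 write@5
I2 mul r2: issue@3 deps=(None,None) exec_start@3 write@5
I3 add r1: issue@4 deps=(1,1) exec_start@5 write@8

Answer: 2 5 5 8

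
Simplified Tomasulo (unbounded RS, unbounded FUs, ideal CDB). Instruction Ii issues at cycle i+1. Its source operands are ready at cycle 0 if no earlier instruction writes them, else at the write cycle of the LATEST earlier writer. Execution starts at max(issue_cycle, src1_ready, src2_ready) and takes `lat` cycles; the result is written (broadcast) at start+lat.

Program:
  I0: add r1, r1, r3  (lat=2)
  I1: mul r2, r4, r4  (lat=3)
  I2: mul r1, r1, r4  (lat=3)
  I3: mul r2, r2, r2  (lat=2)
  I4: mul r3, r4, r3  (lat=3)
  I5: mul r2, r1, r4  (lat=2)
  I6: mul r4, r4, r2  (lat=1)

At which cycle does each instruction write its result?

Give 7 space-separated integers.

Answer: 3 5 6 7 8 8 9

Derivation:
I0 add r1: issue@1 deps=(None,None) exec_start@1 write@3
I1 mul r2: issue@2 deps=(None,None) exec_start@2 write@5
I2 mul r1: issue@3 deps=(0,None) exec_start@3 write@6
I3 mul r2: issue@4 deps=(1,1) exec_start@5 write@7
I4 mul r3: issue@5 deps=(None,None) exec_start@5 write@8
I5 mul r2: issue@6 deps=(2,None) exec_start@6 write@8
I6 mul r4: issue@7 deps=(None,5) exec_start@8 write@9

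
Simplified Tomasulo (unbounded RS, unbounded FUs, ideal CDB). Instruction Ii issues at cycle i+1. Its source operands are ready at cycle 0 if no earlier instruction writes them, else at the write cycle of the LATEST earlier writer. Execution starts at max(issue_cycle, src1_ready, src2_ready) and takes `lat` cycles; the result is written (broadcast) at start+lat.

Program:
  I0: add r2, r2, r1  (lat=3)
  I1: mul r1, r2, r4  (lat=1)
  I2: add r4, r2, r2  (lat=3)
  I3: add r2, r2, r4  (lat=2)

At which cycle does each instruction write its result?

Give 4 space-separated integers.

I0 add r2: issue@1 deps=(None,None) exec_start@1 write@4
I1 mul r1: issue@2 deps=(0,None) exec_start@4 write@5
I2 add r4: issue@3 deps=(0,0) exec_start@4 write@7
I3 add r2: issue@4 deps=(0,2) exec_start@7 write@9

Answer: 4 5 7 9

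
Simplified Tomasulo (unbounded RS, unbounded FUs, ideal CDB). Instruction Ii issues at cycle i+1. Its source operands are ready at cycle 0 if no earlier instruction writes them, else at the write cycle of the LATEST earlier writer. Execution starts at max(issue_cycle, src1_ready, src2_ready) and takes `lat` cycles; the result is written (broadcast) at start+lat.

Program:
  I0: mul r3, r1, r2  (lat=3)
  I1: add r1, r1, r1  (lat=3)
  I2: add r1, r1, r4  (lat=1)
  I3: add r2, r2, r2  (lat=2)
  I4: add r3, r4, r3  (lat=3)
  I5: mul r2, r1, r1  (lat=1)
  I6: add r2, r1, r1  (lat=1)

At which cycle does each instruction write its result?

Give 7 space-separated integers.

Answer: 4 5 6 6 8 7 8

Derivation:
I0 mul r3: issue@1 deps=(None,None) exec_start@1 write@4
I1 add r1: issue@2 deps=(None,None) exec_start@2 write@5
I2 add r1: issue@3 deps=(1,None) exec_start@5 write@6
I3 add r2: issue@4 deps=(None,None) exec_start@4 write@6
I4 add r3: issue@5 deps=(None,0) exec_start@5 write@8
I5 mul r2: issue@6 deps=(2,2) exec_start@6 write@7
I6 add r2: issue@7 deps=(2,2) exec_start@7 write@8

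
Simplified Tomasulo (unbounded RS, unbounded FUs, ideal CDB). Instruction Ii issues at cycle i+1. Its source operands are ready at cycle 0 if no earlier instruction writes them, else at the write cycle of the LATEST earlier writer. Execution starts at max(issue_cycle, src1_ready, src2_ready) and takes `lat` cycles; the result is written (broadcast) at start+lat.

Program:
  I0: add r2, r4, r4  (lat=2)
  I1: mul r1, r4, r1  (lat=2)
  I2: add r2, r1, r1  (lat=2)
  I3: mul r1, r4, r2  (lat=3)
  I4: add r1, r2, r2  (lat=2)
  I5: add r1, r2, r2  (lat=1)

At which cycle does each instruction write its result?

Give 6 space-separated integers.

Answer: 3 4 6 9 8 7

Derivation:
I0 add r2: issue@1 deps=(None,None) exec_start@1 write@3
I1 mul r1: issue@2 deps=(None,None) exec_start@2 write@4
I2 add r2: issue@3 deps=(1,1) exec_start@4 write@6
I3 mul r1: issue@4 deps=(None,2) exec_start@6 write@9
I4 add r1: issue@5 deps=(2,2) exec_start@6 write@8
I5 add r1: issue@6 deps=(2,2) exec_start@6 write@7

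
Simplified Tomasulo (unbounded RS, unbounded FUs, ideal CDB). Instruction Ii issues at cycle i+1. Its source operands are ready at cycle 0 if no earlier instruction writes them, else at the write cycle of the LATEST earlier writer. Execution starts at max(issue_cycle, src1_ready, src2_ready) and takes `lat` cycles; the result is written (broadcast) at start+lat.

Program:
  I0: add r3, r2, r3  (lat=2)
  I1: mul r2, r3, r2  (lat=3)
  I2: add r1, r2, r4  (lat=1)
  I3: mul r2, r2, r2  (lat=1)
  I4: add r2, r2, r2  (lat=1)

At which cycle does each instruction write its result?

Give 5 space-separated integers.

Answer: 3 6 7 7 8

Derivation:
I0 add r3: issue@1 deps=(None,None) exec_start@1 write@3
I1 mul r2: issue@2 deps=(0,None) exec_start@3 write@6
I2 add r1: issue@3 deps=(1,None) exec_start@6 write@7
I3 mul r2: issue@4 deps=(1,1) exec_start@6 write@7
I4 add r2: issue@5 deps=(3,3) exec_start@7 write@8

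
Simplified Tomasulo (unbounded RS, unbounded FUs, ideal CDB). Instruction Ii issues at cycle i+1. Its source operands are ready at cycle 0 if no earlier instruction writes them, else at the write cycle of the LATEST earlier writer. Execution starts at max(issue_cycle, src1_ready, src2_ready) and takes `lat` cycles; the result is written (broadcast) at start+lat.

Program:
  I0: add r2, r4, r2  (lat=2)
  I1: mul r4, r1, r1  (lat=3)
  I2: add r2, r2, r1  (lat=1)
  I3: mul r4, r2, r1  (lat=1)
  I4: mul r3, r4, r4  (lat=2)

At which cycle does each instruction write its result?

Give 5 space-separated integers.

Answer: 3 5 4 5 7

Derivation:
I0 add r2: issue@1 deps=(None,None) exec_start@1 write@3
I1 mul r4: issue@2 deps=(None,None) exec_start@2 write@5
I2 add r2: issue@3 deps=(0,None) exec_start@3 write@4
I3 mul r4: issue@4 deps=(2,None) exec_start@4 write@5
I4 mul r3: issue@5 deps=(3,3) exec_start@5 write@7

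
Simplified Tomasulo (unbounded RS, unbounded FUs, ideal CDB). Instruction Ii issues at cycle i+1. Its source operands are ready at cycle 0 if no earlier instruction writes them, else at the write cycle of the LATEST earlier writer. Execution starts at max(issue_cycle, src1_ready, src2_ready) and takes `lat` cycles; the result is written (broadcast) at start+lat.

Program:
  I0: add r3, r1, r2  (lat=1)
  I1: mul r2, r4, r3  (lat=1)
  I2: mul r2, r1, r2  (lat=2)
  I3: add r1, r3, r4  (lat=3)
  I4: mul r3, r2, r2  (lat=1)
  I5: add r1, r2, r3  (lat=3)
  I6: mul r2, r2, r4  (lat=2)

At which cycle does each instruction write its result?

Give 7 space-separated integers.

I0 add r3: issue@1 deps=(None,None) exec_start@1 write@2
I1 mul r2: issue@2 deps=(None,0) exec_start@2 write@3
I2 mul r2: issue@3 deps=(None,1) exec_start@3 write@5
I3 add r1: issue@4 deps=(0,None) exec_start@4 write@7
I4 mul r3: issue@5 deps=(2,2) exec_start@5 write@6
I5 add r1: issue@6 deps=(2,4) exec_start@6 write@9
I6 mul r2: issue@7 deps=(2,None) exec_start@7 write@9

Answer: 2 3 5 7 6 9 9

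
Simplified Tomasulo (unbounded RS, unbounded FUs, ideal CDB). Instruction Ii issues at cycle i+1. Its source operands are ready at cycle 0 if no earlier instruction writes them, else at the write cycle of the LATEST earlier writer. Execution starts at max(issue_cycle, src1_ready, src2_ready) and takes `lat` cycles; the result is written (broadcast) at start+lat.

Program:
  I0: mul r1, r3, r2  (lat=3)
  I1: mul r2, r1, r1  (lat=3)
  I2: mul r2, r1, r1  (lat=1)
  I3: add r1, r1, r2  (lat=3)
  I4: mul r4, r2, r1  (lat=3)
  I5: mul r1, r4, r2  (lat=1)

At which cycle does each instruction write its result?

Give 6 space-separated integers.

I0 mul r1: issue@1 deps=(None,None) exec_start@1 write@4
I1 mul r2: issue@2 deps=(0,0) exec_start@4 write@7
I2 mul r2: issue@3 deps=(0,0) exec_start@4 write@5
I3 add r1: issue@4 deps=(0,2) exec_start@5 write@8
I4 mul r4: issue@5 deps=(2,3) exec_start@8 write@11
I5 mul r1: issue@6 deps=(4,2) exec_start@11 write@12

Answer: 4 7 5 8 11 12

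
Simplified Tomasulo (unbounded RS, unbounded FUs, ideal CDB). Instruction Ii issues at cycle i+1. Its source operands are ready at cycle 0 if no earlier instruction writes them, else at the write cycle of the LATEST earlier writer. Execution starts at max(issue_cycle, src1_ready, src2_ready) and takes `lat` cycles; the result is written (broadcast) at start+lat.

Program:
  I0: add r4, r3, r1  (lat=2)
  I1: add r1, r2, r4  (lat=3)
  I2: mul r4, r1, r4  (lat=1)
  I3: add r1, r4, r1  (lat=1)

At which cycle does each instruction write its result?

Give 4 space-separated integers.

I0 add r4: issue@1 deps=(None,None) exec_start@1 write@3
I1 add r1: issue@2 deps=(None,0) exec_start@3 write@6
I2 mul r4: issue@3 deps=(1,0) exec_start@6 write@7
I3 add r1: issue@4 deps=(2,1) exec_start@7 write@8

Answer: 3 6 7 8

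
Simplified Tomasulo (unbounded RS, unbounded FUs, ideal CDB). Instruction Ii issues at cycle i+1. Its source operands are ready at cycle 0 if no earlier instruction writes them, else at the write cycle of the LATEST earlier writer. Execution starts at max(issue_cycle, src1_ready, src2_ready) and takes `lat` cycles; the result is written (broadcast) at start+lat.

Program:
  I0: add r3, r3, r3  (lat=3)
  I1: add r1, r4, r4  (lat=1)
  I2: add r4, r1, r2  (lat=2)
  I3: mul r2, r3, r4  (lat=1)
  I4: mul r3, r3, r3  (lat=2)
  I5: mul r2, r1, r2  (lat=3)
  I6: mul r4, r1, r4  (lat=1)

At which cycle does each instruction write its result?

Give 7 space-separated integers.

I0 add r3: issue@1 deps=(None,None) exec_start@1 write@4
I1 add r1: issue@2 deps=(None,None) exec_start@2 write@3
I2 add r4: issue@3 deps=(1,None) exec_start@3 write@5
I3 mul r2: issue@4 deps=(0,2) exec_start@5 write@6
I4 mul r3: issue@5 deps=(0,0) exec_start@5 write@7
I5 mul r2: issue@6 deps=(1,3) exec_start@6 write@9
I6 mul r4: issue@7 deps=(1,2) exec_start@7 write@8

Answer: 4 3 5 6 7 9 8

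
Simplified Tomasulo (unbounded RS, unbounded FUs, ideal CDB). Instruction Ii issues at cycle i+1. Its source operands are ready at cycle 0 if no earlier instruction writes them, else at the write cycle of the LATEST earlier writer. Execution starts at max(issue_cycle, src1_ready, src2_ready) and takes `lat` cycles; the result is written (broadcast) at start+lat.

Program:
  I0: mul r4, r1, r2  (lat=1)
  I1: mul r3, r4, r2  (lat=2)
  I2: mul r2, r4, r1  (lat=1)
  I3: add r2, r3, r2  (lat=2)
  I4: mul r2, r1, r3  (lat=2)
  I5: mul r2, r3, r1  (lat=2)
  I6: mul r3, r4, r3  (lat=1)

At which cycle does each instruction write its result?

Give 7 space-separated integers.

Answer: 2 4 4 6 7 8 8

Derivation:
I0 mul r4: issue@1 deps=(None,None) exec_start@1 write@2
I1 mul r3: issue@2 deps=(0,None) exec_start@2 write@4
I2 mul r2: issue@3 deps=(0,None) exec_start@3 write@4
I3 add r2: issue@4 deps=(1,2) exec_start@4 write@6
I4 mul r2: issue@5 deps=(None,1) exec_start@5 write@7
I5 mul r2: issue@6 deps=(1,None) exec_start@6 write@8
I6 mul r3: issue@7 deps=(0,1) exec_start@7 write@8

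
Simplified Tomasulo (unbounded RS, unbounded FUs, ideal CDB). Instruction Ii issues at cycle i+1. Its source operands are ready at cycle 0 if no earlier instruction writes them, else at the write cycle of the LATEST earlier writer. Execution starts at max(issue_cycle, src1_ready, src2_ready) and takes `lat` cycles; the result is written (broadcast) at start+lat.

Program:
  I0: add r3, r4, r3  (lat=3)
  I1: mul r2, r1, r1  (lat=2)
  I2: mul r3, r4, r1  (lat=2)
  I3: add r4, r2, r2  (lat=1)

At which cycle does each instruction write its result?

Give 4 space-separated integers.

Answer: 4 4 5 5

Derivation:
I0 add r3: issue@1 deps=(None,None) exec_start@1 write@4
I1 mul r2: issue@2 deps=(None,None) exec_start@2 write@4
I2 mul r3: issue@3 deps=(None,None) exec_start@3 write@5
I3 add r4: issue@4 deps=(1,1) exec_start@4 write@5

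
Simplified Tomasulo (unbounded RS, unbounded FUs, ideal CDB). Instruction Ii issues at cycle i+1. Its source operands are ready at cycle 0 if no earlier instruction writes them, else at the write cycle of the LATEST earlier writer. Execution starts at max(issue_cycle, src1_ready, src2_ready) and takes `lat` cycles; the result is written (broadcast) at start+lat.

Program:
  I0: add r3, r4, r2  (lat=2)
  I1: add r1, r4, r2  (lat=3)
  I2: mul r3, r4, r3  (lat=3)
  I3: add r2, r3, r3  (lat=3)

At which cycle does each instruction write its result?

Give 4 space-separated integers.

Answer: 3 5 6 9

Derivation:
I0 add r3: issue@1 deps=(None,None) exec_start@1 write@3
I1 add r1: issue@2 deps=(None,None) exec_start@2 write@5
I2 mul r3: issue@3 deps=(None,0) exec_start@3 write@6
I3 add r2: issue@4 deps=(2,2) exec_start@6 write@9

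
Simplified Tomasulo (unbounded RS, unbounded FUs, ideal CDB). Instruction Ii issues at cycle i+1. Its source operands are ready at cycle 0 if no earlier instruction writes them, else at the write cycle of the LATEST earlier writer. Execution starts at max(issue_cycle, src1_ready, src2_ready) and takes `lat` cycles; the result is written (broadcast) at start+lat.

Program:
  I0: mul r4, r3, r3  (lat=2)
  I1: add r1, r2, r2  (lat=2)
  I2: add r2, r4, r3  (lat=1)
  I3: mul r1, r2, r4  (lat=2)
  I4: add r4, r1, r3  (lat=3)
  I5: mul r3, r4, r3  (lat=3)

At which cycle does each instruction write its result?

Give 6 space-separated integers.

I0 mul r4: issue@1 deps=(None,None) exec_start@1 write@3
I1 add r1: issue@2 deps=(None,None) exec_start@2 write@4
I2 add r2: issue@3 deps=(0,None) exec_start@3 write@4
I3 mul r1: issue@4 deps=(2,0) exec_start@4 write@6
I4 add r4: issue@5 deps=(3,None) exec_start@6 write@9
I5 mul r3: issue@6 deps=(4,None) exec_start@9 write@12

Answer: 3 4 4 6 9 12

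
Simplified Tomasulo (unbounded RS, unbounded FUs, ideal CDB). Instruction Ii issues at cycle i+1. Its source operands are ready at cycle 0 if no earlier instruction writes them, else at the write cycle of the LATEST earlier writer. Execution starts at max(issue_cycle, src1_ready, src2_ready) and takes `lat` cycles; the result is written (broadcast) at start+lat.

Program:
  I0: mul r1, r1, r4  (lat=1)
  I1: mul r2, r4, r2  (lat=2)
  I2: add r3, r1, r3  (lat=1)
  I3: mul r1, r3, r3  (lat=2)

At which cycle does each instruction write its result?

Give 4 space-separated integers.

Answer: 2 4 4 6

Derivation:
I0 mul r1: issue@1 deps=(None,None) exec_start@1 write@2
I1 mul r2: issue@2 deps=(None,None) exec_start@2 write@4
I2 add r3: issue@3 deps=(0,None) exec_start@3 write@4
I3 mul r1: issue@4 deps=(2,2) exec_start@4 write@6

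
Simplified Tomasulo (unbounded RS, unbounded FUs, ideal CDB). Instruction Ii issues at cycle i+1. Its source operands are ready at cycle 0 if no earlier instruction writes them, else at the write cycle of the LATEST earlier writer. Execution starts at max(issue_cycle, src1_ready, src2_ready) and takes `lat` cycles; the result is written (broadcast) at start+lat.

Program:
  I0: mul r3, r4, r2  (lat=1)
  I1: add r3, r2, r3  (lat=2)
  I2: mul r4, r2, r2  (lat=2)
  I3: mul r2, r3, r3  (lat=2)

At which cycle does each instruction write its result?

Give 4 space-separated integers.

I0 mul r3: issue@1 deps=(None,None) exec_start@1 write@2
I1 add r3: issue@2 deps=(None,0) exec_start@2 write@4
I2 mul r4: issue@3 deps=(None,None) exec_start@3 write@5
I3 mul r2: issue@4 deps=(1,1) exec_start@4 write@6

Answer: 2 4 5 6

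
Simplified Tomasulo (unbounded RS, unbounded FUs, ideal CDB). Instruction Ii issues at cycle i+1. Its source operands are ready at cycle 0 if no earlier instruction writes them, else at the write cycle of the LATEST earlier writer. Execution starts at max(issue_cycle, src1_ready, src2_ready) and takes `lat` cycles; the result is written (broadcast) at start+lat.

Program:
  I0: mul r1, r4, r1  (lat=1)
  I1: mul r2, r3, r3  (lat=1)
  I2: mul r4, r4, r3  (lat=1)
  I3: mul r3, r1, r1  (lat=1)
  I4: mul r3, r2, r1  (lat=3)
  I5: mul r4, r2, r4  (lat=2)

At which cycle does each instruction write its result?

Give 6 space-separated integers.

I0 mul r1: issue@1 deps=(None,None) exec_start@1 write@2
I1 mul r2: issue@2 deps=(None,None) exec_start@2 write@3
I2 mul r4: issue@3 deps=(None,None) exec_start@3 write@4
I3 mul r3: issue@4 deps=(0,0) exec_start@4 write@5
I4 mul r3: issue@5 deps=(1,0) exec_start@5 write@8
I5 mul r4: issue@6 deps=(1,2) exec_start@6 write@8

Answer: 2 3 4 5 8 8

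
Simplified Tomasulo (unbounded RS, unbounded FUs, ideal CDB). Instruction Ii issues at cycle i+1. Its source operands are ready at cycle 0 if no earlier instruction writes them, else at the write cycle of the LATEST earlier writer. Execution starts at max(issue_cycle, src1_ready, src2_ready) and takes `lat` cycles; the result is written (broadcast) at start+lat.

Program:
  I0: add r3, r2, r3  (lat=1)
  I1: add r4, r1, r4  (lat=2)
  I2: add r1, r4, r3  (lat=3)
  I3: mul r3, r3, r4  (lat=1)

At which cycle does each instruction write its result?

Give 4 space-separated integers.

I0 add r3: issue@1 deps=(None,None) exec_start@1 write@2
I1 add r4: issue@2 deps=(None,None) exec_start@2 write@4
I2 add r1: issue@3 deps=(1,0) exec_start@4 write@7
I3 mul r3: issue@4 deps=(0,1) exec_start@4 write@5

Answer: 2 4 7 5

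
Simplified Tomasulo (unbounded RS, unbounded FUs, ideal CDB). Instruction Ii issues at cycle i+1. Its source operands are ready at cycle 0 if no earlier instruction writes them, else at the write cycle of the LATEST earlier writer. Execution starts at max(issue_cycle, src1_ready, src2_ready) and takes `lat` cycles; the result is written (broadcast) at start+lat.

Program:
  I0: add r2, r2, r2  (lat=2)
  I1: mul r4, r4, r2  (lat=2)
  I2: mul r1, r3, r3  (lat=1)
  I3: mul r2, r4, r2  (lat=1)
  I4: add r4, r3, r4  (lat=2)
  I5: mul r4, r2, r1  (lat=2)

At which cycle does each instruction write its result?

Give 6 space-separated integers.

I0 add r2: issue@1 deps=(None,None) exec_start@1 write@3
I1 mul r4: issue@2 deps=(None,0) exec_start@3 write@5
I2 mul r1: issue@3 deps=(None,None) exec_start@3 write@4
I3 mul r2: issue@4 deps=(1,0) exec_start@5 write@6
I4 add r4: issue@5 deps=(None,1) exec_start@5 write@7
I5 mul r4: issue@6 deps=(3,2) exec_start@6 write@8

Answer: 3 5 4 6 7 8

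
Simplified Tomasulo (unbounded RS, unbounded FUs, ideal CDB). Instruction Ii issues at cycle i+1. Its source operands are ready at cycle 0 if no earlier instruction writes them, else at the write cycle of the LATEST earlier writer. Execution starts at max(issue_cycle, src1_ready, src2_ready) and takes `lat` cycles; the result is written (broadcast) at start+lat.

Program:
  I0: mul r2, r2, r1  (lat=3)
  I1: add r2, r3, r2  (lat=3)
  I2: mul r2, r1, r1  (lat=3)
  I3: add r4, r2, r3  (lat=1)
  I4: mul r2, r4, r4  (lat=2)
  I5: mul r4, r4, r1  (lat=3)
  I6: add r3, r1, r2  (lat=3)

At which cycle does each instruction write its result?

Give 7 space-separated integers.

I0 mul r2: issue@1 deps=(None,None) exec_start@1 write@4
I1 add r2: issue@2 deps=(None,0) exec_start@4 write@7
I2 mul r2: issue@3 deps=(None,None) exec_start@3 write@6
I3 add r4: issue@4 deps=(2,None) exec_start@6 write@7
I4 mul r2: issue@5 deps=(3,3) exec_start@7 write@9
I5 mul r4: issue@6 deps=(3,None) exec_start@7 write@10
I6 add r3: issue@7 deps=(None,4) exec_start@9 write@12

Answer: 4 7 6 7 9 10 12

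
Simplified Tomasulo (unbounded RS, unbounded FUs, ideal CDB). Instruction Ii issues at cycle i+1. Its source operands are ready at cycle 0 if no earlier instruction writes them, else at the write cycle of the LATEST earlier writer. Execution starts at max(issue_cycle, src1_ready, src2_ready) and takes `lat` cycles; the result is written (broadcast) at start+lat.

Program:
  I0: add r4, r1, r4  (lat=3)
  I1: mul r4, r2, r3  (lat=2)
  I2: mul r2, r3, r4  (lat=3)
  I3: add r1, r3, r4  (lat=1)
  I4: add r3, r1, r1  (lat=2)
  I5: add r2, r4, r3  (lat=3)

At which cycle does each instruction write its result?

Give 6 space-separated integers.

I0 add r4: issue@1 deps=(None,None) exec_start@1 write@4
I1 mul r4: issue@2 deps=(None,None) exec_start@2 write@4
I2 mul r2: issue@3 deps=(None,1) exec_start@4 write@7
I3 add r1: issue@4 deps=(None,1) exec_start@4 write@5
I4 add r3: issue@5 deps=(3,3) exec_start@5 write@7
I5 add r2: issue@6 deps=(1,4) exec_start@7 write@10

Answer: 4 4 7 5 7 10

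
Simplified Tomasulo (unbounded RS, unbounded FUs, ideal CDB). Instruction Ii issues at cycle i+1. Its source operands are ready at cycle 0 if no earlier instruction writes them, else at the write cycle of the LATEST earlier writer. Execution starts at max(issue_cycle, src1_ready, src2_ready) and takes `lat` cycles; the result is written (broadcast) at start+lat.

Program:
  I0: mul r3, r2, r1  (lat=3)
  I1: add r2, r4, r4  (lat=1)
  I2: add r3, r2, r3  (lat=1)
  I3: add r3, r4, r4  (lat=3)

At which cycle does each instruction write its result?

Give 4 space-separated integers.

Answer: 4 3 5 7

Derivation:
I0 mul r3: issue@1 deps=(None,None) exec_start@1 write@4
I1 add r2: issue@2 deps=(None,None) exec_start@2 write@3
I2 add r3: issue@3 deps=(1,0) exec_start@4 write@5
I3 add r3: issue@4 deps=(None,None) exec_start@4 write@7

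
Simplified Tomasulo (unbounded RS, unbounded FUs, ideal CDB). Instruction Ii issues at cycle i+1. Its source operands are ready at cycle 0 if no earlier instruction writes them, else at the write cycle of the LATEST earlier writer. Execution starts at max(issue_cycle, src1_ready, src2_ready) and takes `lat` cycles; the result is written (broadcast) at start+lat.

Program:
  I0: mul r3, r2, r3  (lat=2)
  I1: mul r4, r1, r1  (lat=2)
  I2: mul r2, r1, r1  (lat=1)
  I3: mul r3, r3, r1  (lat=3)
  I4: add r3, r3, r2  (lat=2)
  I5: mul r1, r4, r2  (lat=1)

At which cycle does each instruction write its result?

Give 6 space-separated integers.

I0 mul r3: issue@1 deps=(None,None) exec_start@1 write@3
I1 mul r4: issue@2 deps=(None,None) exec_start@2 write@4
I2 mul r2: issue@3 deps=(None,None) exec_start@3 write@4
I3 mul r3: issue@4 deps=(0,None) exec_start@4 write@7
I4 add r3: issue@5 deps=(3,2) exec_start@7 write@9
I5 mul r1: issue@6 deps=(1,2) exec_start@6 write@7

Answer: 3 4 4 7 9 7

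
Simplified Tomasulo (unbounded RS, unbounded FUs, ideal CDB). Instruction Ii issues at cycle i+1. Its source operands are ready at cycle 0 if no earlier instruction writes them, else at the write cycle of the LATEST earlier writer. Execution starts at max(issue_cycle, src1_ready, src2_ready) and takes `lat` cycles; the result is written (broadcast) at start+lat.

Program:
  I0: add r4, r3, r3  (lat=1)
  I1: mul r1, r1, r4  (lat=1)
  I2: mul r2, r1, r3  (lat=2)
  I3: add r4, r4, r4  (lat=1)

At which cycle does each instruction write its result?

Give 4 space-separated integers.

I0 add r4: issue@1 deps=(None,None) exec_start@1 write@2
I1 mul r1: issue@2 deps=(None,0) exec_start@2 write@3
I2 mul r2: issue@3 deps=(1,None) exec_start@3 write@5
I3 add r4: issue@4 deps=(0,0) exec_start@4 write@5

Answer: 2 3 5 5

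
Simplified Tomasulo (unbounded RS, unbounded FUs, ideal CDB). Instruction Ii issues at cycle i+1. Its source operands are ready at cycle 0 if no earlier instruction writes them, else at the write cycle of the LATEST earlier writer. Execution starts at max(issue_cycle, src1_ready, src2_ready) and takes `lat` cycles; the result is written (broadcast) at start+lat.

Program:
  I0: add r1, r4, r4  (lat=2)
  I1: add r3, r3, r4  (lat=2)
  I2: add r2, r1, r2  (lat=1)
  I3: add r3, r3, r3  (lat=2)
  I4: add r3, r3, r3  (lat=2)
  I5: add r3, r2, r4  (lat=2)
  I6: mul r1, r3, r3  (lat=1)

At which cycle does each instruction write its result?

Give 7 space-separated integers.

Answer: 3 4 4 6 8 8 9

Derivation:
I0 add r1: issue@1 deps=(None,None) exec_start@1 write@3
I1 add r3: issue@2 deps=(None,None) exec_start@2 write@4
I2 add r2: issue@3 deps=(0,None) exec_start@3 write@4
I3 add r3: issue@4 deps=(1,1) exec_start@4 write@6
I4 add r3: issue@5 deps=(3,3) exec_start@6 write@8
I5 add r3: issue@6 deps=(2,None) exec_start@6 write@8
I6 mul r1: issue@7 deps=(5,5) exec_start@8 write@9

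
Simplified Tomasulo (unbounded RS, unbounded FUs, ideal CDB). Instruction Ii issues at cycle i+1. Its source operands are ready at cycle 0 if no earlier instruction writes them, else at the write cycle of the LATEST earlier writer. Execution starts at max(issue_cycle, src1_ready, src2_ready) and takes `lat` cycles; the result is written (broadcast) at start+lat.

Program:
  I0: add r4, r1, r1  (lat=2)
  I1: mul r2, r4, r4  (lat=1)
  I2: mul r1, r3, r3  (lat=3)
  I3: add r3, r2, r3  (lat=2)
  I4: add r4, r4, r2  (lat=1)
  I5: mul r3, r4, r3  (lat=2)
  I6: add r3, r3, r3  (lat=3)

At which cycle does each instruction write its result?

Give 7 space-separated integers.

I0 add r4: issue@1 deps=(None,None) exec_start@1 write@3
I1 mul r2: issue@2 deps=(0,0) exec_start@3 write@4
I2 mul r1: issue@3 deps=(None,None) exec_start@3 write@6
I3 add r3: issue@4 deps=(1,None) exec_start@4 write@6
I4 add r4: issue@5 deps=(0,1) exec_start@5 write@6
I5 mul r3: issue@6 deps=(4,3) exec_start@6 write@8
I6 add r3: issue@7 deps=(5,5) exec_start@8 write@11

Answer: 3 4 6 6 6 8 11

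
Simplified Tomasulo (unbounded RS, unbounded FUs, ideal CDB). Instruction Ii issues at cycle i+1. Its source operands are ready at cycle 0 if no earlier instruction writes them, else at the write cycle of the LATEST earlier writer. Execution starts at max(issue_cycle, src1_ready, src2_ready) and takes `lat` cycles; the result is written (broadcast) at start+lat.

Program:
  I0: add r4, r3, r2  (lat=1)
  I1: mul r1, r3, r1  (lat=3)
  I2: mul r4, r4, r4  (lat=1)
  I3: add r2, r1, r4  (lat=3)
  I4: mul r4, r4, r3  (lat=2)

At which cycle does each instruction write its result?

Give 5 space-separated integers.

Answer: 2 5 4 8 7

Derivation:
I0 add r4: issue@1 deps=(None,None) exec_start@1 write@2
I1 mul r1: issue@2 deps=(None,None) exec_start@2 write@5
I2 mul r4: issue@3 deps=(0,0) exec_start@3 write@4
I3 add r2: issue@4 deps=(1,2) exec_start@5 write@8
I4 mul r4: issue@5 deps=(2,None) exec_start@5 write@7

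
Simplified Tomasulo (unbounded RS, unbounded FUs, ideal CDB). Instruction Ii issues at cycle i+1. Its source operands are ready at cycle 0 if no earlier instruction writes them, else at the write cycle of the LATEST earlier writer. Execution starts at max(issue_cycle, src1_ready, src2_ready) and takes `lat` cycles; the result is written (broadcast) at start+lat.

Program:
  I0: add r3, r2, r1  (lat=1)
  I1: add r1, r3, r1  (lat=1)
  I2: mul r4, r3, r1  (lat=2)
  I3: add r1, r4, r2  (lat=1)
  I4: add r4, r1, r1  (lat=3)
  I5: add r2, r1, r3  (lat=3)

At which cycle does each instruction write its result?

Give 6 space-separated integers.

I0 add r3: issue@1 deps=(None,None) exec_start@1 write@2
I1 add r1: issue@2 deps=(0,None) exec_start@2 write@3
I2 mul r4: issue@3 deps=(0,1) exec_start@3 write@5
I3 add r1: issue@4 deps=(2,None) exec_start@5 write@6
I4 add r4: issue@5 deps=(3,3) exec_start@6 write@9
I5 add r2: issue@6 deps=(3,0) exec_start@6 write@9

Answer: 2 3 5 6 9 9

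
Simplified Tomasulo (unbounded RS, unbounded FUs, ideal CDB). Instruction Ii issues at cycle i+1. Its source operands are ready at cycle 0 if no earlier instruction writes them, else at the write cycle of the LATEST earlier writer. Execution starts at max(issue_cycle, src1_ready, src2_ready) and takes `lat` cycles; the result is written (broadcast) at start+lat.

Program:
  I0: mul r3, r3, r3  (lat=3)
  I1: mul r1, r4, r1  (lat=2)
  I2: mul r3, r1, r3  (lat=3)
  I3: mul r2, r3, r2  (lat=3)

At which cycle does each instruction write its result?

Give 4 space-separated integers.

I0 mul r3: issue@1 deps=(None,None) exec_start@1 write@4
I1 mul r1: issue@2 deps=(None,None) exec_start@2 write@4
I2 mul r3: issue@3 deps=(1,0) exec_start@4 write@7
I3 mul r2: issue@4 deps=(2,None) exec_start@7 write@10

Answer: 4 4 7 10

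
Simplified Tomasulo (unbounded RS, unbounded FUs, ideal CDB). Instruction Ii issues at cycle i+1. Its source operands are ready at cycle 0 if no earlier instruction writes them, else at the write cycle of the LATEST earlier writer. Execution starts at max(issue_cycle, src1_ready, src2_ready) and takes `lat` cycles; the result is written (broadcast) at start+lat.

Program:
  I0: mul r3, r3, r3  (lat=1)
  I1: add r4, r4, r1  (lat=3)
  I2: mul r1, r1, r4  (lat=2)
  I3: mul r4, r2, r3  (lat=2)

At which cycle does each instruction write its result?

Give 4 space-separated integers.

Answer: 2 5 7 6

Derivation:
I0 mul r3: issue@1 deps=(None,None) exec_start@1 write@2
I1 add r4: issue@2 deps=(None,None) exec_start@2 write@5
I2 mul r1: issue@3 deps=(None,1) exec_start@5 write@7
I3 mul r4: issue@4 deps=(None,0) exec_start@4 write@6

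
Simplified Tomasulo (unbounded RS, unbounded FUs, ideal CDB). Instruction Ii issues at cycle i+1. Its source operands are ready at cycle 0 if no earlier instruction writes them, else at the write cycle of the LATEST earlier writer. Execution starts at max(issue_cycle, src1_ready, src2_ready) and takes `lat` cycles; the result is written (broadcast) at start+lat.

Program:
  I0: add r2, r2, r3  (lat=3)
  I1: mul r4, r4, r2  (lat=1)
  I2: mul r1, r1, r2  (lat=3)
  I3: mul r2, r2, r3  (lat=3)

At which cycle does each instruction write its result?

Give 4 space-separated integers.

I0 add r2: issue@1 deps=(None,None) exec_start@1 write@4
I1 mul r4: issue@2 deps=(None,0) exec_start@4 write@5
I2 mul r1: issue@3 deps=(None,0) exec_start@4 write@7
I3 mul r2: issue@4 deps=(0,None) exec_start@4 write@7

Answer: 4 5 7 7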